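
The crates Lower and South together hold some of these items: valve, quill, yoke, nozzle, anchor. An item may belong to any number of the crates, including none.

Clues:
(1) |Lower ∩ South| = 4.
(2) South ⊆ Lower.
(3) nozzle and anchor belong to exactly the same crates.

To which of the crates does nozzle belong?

nozzle: Lower, South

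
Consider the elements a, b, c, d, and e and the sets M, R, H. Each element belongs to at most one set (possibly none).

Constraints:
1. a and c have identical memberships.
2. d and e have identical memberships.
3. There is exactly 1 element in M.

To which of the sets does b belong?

b: M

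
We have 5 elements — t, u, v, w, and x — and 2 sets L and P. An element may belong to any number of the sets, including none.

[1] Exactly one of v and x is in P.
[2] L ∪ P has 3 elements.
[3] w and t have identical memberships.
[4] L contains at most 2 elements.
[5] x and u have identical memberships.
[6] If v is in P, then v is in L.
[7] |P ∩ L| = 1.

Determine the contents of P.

P = {t, v, w}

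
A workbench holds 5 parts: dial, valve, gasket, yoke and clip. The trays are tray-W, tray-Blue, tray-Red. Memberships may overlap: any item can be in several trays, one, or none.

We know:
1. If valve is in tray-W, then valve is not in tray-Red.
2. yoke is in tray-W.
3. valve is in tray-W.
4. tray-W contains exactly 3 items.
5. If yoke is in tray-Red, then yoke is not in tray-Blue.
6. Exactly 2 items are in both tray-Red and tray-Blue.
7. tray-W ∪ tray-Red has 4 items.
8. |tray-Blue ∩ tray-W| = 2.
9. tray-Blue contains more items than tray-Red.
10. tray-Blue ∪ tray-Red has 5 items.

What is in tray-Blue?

tray-Blue = {clip, dial, gasket, valve}

From (2): yoke ∈ tray-W.
From (3): valve ∈ tray-W.
(1): valve ∉ tray-Red.
Suppose dial ∉ tray-Blue: no assignment then satisfies all the clues, so dial ∈ tray-Blue.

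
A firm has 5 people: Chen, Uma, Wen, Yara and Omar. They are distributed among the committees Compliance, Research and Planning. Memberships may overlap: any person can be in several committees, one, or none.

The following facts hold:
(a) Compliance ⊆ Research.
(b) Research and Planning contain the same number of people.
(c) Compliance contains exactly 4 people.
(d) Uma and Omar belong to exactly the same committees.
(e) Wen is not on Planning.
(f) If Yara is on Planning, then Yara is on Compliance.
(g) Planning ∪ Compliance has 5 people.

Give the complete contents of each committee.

Compliance = {Omar, Uma, Wen, Yara}; Research = {Omar, Uma, Wen, Yara}; Planning = {Chen, Omar, Uma, Yara}

From (e): Wen ∉ Planning.
Suppose Chen ∈ Compliance: no assignment then satisfies all the clues, so Chen ∉ Compliance.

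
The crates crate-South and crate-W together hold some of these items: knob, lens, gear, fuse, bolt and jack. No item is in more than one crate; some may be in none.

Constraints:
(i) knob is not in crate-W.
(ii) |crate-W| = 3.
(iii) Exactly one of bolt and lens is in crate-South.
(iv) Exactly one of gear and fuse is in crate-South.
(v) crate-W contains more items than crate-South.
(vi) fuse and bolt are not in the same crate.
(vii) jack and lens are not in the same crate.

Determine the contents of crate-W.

crate-W = {bolt, gear, jack}

From (i): knob ∉ crate-W.
Suppose lens ∈ crate-W: no assignment then satisfies all the clues, so lens ∉ crate-W.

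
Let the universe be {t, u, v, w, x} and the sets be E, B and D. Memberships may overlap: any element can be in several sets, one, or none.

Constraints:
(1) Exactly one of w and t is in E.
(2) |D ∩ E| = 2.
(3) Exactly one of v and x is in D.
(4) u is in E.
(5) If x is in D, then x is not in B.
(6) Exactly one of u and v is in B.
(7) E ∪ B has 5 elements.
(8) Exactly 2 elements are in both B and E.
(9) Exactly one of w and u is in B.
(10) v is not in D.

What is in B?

B = {t, v, w}

From (4): u ∈ E.
From (10): v ∉ D.
(3) (exactly one): x ∈ D.
(5): x ∉ B.
Suppose t ∉ B: no assignment then satisfies all the clues, so t ∈ B.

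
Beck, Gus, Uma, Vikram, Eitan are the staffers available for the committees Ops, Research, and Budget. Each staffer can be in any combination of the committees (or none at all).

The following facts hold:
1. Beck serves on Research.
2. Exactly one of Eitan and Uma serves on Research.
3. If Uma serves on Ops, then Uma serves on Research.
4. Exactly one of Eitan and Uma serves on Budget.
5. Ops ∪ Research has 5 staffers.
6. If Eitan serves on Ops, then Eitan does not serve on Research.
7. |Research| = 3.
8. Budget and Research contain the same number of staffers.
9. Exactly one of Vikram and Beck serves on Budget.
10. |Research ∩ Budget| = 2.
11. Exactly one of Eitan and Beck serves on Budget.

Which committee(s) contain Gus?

Gus: Budget, Ops

From (1): Beck ∈ Research.
Suppose Gus ∉ Ops: no assignment then satisfies all the clues, so Gus ∈ Ops.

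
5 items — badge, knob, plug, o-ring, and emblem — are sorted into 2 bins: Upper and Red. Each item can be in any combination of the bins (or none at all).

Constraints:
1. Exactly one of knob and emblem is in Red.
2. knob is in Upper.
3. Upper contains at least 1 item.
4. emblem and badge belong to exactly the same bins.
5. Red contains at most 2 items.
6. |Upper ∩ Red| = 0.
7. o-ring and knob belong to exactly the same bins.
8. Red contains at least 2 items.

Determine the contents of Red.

Red = {badge, emblem}

From (2): knob ∈ Upper.
(7): o-ring matches knob: o-ring ∈ Upper.
Suppose badge ∉ Red: no assignment then satisfies all the clues, so badge ∈ Red.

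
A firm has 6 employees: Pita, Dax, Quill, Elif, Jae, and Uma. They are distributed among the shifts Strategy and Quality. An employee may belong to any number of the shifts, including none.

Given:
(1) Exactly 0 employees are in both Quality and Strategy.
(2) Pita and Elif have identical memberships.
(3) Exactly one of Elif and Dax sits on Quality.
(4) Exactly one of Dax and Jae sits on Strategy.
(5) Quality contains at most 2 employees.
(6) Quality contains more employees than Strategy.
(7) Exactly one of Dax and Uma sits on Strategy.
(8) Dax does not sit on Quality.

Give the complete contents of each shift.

Strategy = {Dax}; Quality = {Elif, Pita}

From (8): Dax ∉ Quality.
(3) (exactly one): Elif ∈ Quality.
(2): Pita matches Elif: Pita ∈ Quality.
(5): Quality already has 2, so the rest are out.
Suppose Pita ∈ Strategy: no assignment then satisfies all the clues, so Pita ∉ Strategy.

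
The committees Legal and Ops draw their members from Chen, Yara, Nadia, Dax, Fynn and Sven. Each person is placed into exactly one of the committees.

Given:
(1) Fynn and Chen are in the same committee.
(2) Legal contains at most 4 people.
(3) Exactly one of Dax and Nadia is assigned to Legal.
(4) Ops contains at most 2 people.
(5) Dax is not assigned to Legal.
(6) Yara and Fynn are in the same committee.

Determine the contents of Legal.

Legal = {Chen, Fynn, Nadia, Yara}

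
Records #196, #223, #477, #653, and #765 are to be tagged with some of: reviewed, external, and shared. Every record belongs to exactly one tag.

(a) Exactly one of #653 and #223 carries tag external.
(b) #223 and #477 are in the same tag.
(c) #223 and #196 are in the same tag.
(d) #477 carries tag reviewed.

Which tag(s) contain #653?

#653: external

From (d): #477 ∈ reviewed.
(b): #223 matches #477: #223 ∈ reviewed.
(c): #196 matches #223: #196 ∈ reviewed.
(a) (exactly one): #653 ∈ external.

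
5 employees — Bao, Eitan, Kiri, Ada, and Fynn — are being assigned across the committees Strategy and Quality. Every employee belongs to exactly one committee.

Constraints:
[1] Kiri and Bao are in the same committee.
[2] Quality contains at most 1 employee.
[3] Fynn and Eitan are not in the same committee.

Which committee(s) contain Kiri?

Kiri: Strategy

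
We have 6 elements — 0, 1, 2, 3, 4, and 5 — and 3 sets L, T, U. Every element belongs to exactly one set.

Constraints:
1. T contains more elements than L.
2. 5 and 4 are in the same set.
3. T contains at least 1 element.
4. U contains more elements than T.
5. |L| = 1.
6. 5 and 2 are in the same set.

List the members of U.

U = {2, 4, 5}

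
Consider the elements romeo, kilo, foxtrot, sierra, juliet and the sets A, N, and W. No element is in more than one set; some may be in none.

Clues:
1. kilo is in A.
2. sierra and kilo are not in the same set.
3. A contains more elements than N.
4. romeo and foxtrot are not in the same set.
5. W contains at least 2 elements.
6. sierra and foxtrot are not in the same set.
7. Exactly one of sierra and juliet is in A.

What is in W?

From (1): kilo ∈ A.
(2): sierra ∉ A.
(7) (exactly one): juliet ∈ A.
Suppose romeo ∉ W: no assignment then satisfies all the clues, so romeo ∈ W.

W = {romeo, sierra}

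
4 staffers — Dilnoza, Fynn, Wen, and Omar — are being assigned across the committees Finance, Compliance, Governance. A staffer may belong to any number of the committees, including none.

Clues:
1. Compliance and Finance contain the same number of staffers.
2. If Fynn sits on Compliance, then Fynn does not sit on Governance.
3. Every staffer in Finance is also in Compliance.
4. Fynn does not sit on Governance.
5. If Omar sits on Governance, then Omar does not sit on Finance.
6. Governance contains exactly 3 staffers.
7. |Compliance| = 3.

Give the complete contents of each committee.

Finance = {Dilnoza, Fynn, Wen}; Compliance = {Dilnoza, Fynn, Wen}; Governance = {Dilnoza, Omar, Wen}

From (4): Fynn ∉ Governance.
(6): only 3 candidates remain for Governance, so all are in.
(5): Omar ∉ Finance.
Suppose Dilnoza ∉ Finance: no assignment then satisfies all the clues, so Dilnoza ∈ Finance.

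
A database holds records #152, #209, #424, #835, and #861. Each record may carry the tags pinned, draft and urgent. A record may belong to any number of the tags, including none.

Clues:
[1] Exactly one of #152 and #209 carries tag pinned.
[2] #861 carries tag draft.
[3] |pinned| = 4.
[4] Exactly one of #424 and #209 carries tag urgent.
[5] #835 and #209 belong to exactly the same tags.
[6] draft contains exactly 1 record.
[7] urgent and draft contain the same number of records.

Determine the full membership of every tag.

From (2): #861 ∈ draft.
(6): draft already has 1, so the rest are out.
Suppose #152 ∈ pinned: no assignment then satisfies all the clues, so #152 ∉ pinned.

pinned = {#209, #424, #835, #861}; draft = {#861}; urgent = {#424}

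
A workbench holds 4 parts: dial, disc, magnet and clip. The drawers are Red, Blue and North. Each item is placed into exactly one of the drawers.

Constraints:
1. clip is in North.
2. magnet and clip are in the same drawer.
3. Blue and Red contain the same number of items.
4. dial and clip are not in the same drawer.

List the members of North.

North = {clip, magnet}

From (1): clip ∈ North.
(2): magnet matches clip: magnet ∉ Red.
(2): magnet matches clip: magnet ∉ Blue.
(2): magnet matches clip: magnet ∈ North.
(4): dial ∉ North.
Suppose disc ∈ North: no assignment then satisfies all the clues, so disc ∉ North.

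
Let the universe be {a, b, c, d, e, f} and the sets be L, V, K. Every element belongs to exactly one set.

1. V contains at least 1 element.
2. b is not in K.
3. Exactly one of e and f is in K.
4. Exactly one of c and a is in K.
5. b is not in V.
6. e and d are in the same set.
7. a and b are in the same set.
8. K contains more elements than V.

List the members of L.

L = {a, b}

From (2): b ∉ K.
From (5): b ∉ V.
(7): a matches b: a ∉ V.
(7): a matches b: a ∉ K.
Only one set left: a ∈ L.
Only one set left: b ∈ L.
(4) (exactly one): c ∈ K.
Suppose d ∈ L: no assignment then satisfies all the clues, so d ∉ L.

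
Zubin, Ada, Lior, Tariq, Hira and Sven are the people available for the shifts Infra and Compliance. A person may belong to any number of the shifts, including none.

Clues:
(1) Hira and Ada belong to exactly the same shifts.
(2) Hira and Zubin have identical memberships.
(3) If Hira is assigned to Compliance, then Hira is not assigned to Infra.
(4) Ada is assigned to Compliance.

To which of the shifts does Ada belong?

Ada: Compliance

From (4): Ada ∈ Compliance.
(1): Hira matches Ada: Hira ∈ Compliance.
(2): Zubin matches Hira: Zubin ∈ Compliance.
(3): Hira ∉ Infra.
(1): Ada matches Hira: Ada ∉ Infra.
(2): Zubin matches Hira: Zubin ∉ Infra.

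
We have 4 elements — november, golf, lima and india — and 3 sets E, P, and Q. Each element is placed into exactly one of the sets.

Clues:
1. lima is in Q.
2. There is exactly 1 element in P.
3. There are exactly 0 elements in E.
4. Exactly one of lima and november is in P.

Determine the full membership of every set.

E = {}; P = {november}; Q = {golf, india, lima}

From (1): lima ∈ Q.
(3): E already has 0, so the rest are out.
(4) (exactly one): november ∈ P.
(2): P already has 1, so the rest are out.
Only one set left: golf ∈ Q.
Only one set left: india ∈ Q.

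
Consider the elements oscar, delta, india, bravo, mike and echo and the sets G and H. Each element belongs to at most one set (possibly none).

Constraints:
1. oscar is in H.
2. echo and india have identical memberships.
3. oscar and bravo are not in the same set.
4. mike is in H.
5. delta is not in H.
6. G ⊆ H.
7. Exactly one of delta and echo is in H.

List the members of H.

H = {echo, india, mike, oscar}

From (1): oscar ∈ H.
From (4): mike ∈ H.
From (5): delta ∉ H.
(3): bravo ∉ H.
(6) contrapositive: delta ∉ G.
(6) contrapositive: bravo ∉ G.
(7) (exactly one): echo ∈ H.
(2): india matches echo: india ∉ G.
(2): india matches echo: india ∈ H.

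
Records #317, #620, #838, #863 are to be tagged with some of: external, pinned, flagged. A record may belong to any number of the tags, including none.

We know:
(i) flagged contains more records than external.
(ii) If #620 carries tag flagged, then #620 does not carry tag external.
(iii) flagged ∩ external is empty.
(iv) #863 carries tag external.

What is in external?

external = {#863}

From (iv): #863 ∈ external.
(iii) (disjoint): #863 ∉ flagged.
Suppose #317 ∈ external: no assignment then satisfies all the clues, so #317 ∉ external.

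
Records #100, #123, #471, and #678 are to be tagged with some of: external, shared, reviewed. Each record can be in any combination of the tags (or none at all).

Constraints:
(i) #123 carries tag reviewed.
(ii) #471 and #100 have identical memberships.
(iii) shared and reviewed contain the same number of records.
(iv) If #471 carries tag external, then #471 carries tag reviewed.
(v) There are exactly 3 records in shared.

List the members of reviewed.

reviewed = {#100, #123, #471}

From (i): #123 ∈ reviewed.
Suppose #100 ∉ reviewed: no assignment then satisfies all the clues, so #100 ∈ reviewed.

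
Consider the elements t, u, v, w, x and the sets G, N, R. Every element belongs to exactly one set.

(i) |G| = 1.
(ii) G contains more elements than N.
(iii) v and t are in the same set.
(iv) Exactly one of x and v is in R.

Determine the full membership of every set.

G = {x}; N = {}; R = {t, u, v, w}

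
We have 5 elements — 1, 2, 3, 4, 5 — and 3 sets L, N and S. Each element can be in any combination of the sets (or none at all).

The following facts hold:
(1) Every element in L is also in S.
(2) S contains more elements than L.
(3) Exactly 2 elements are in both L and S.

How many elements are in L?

2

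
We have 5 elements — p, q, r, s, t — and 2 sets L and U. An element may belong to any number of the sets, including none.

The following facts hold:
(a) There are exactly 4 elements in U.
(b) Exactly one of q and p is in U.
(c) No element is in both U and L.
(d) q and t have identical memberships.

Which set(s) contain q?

q: U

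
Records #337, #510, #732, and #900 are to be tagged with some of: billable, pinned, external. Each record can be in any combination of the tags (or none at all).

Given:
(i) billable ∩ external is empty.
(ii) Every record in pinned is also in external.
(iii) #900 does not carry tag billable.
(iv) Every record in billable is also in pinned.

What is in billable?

billable = {}

From (iii): #900 ∉ billable.
Suppose #337 ∈ billable: no assignment then satisfies all the clues, so #337 ∉ billable.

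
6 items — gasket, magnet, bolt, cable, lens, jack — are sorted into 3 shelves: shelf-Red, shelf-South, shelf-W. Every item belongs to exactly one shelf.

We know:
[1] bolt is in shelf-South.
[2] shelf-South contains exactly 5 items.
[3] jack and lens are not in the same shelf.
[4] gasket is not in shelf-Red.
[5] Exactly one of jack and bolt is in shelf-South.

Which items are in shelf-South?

From (1): bolt ∈ shelf-South.
From (4): gasket ∉ shelf-Red.
(5) (exactly one): jack ∉ shelf-South.
(2): only 5 candidates remain for shelf-South, so all are in.

shelf-South = {bolt, cable, gasket, lens, magnet}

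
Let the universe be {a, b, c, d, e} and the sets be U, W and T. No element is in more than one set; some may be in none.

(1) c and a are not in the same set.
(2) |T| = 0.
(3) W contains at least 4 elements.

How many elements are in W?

4

(2): T already has 0, so the rest are out.
Suppose b ∈ U: no assignment then satisfies all the clues, so b ∉ U.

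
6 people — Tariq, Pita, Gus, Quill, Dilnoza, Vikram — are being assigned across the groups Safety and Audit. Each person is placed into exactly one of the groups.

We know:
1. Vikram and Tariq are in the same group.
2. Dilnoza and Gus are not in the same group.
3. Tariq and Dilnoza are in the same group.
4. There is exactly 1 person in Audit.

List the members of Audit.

Audit = {Gus}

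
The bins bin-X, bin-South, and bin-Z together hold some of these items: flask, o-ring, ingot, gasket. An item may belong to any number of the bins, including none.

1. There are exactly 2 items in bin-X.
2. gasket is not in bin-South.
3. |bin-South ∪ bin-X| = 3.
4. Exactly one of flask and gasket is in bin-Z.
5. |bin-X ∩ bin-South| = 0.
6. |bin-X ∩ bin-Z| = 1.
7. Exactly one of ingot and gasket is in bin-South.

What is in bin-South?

bin-South = {ingot}

From (2): gasket ∉ bin-South.
(7) (exactly one): ingot ∈ bin-South.
Suppose flask ∈ bin-South: no assignment then satisfies all the clues, so flask ∉ bin-South.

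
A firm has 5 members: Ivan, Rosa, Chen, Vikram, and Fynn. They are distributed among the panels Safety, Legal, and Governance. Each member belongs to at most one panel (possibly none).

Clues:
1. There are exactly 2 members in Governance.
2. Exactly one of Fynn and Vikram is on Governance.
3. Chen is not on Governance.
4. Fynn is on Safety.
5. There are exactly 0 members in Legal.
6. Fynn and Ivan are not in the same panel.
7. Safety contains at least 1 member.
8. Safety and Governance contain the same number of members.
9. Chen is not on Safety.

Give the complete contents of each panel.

Safety = {Fynn, Rosa}; Legal = {}; Governance = {Ivan, Vikram}

From (3): Chen ∉ Governance.
From (4): Fynn ∈ Safety.
From (9): Chen ∉ Safety.
(2) (exactly one): Vikram ∈ Governance.
(5): Legal already has 0, so the rest are out.
(6): Ivan ∉ Safety.
Suppose Ivan ∉ Governance: no assignment then satisfies all the clues, so Ivan ∈ Governance.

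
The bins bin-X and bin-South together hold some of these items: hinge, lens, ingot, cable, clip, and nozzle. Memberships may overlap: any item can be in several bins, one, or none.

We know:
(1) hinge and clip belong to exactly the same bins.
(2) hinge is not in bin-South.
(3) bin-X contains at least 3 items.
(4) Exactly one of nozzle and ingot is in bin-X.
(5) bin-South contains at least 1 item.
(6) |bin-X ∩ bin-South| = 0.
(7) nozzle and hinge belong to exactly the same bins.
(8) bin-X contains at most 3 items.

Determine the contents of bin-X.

bin-X = {clip, hinge, nozzle}

From (2): hinge ∉ bin-South.
(1): clip matches hinge: clip ∉ bin-South.
(7): nozzle matches hinge: nozzle ∉ bin-South.
Suppose hinge ∉ bin-X: no assignment then satisfies all the clues, so hinge ∈ bin-X.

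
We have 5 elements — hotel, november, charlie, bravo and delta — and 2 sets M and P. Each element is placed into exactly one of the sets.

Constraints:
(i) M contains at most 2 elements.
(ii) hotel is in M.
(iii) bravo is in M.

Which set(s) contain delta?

From (ii): hotel ∈ M.
From (iii): bravo ∈ M.
(i): M already has 2, so the rest are out.
Only one set left: november ∈ P.
Only one set left: charlie ∈ P.
Only one set left: delta ∈ P.

delta: P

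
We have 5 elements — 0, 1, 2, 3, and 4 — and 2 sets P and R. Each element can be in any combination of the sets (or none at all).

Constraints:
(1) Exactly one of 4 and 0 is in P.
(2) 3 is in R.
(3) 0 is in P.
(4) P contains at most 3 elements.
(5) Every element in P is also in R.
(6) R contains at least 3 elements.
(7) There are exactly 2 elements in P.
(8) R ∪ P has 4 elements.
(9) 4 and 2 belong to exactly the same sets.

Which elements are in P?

From (2): 3 ∈ R.
From (3): 0 ∈ P.
(1) (exactly one): 4 ∉ P.
(5) with 0 ∈ P: 0 ∈ R.
(9): 2 matches 4: 2 ∉ P.
Suppose 1 ∈ P: no assignment then satisfies all the clues, so 1 ∉ P.

P = {0, 3}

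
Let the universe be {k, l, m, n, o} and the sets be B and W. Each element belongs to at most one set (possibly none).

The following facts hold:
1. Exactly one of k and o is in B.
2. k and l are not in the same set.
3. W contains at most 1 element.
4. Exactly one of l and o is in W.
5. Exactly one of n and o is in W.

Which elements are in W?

W = {o}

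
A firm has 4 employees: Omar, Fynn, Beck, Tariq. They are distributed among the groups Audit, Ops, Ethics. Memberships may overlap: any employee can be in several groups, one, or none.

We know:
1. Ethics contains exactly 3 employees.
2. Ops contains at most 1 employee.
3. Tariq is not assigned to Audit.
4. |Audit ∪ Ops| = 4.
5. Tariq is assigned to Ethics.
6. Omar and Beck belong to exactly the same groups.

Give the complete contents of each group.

Audit = {Beck, Fynn, Omar}; Ops = {Tariq}; Ethics = {Beck, Omar, Tariq}

From (3): Tariq ∉ Audit.
From (5): Tariq ∈ Ethics.
Suppose Omar ∉ Audit: no assignment then satisfies all the clues, so Omar ∈ Audit.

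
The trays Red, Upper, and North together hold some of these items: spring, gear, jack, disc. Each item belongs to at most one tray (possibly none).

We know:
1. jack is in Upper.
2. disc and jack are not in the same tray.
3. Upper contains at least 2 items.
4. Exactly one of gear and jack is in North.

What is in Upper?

Upper = {jack, spring}

From (1): jack ∈ Upper.
(2): disc ∉ Upper.
(4) (exactly one): gear ∈ North.
(3): only 2 candidates remain for Upper, so all are in.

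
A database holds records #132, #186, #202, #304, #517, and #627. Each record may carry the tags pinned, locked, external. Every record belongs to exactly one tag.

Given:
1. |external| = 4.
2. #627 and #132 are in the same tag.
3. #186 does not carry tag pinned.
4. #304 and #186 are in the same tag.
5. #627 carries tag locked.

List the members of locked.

locked = {#132, #627}

From (3): #186 ∉ pinned.
From (5): #627 ∈ locked.
(2): #132 matches #627: #132 ∉ pinned.
(2): #132 matches #627: #132 ∈ locked.
(4): #304 matches #186: #304 ∉ pinned.
(1): only 4 candidates remain for external, so all are in.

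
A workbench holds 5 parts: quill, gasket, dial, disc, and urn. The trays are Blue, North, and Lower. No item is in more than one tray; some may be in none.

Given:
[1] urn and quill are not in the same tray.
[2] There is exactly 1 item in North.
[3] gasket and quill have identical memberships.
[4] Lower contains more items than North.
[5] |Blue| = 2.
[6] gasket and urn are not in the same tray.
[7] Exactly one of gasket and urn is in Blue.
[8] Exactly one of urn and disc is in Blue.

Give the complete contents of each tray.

Blue = {dial, urn}; North = {disc}; Lower = {gasket, quill}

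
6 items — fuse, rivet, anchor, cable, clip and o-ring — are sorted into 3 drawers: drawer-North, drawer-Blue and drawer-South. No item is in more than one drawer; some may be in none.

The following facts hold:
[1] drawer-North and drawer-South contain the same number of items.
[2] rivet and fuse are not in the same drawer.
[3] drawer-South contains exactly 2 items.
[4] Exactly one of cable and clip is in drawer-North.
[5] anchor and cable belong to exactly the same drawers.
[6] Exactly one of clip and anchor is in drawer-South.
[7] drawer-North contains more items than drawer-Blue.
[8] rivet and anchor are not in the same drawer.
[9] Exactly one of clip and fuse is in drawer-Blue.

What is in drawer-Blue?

drawer-Blue = {fuse}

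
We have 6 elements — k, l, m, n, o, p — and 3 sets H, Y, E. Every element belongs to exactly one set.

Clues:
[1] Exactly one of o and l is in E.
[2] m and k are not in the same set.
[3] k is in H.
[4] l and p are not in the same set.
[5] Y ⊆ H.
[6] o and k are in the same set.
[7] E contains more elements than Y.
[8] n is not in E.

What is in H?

H = {k, n, o, p}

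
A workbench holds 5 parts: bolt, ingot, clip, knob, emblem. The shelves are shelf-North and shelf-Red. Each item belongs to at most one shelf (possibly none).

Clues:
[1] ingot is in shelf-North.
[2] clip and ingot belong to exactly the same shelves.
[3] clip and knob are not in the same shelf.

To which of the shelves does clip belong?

clip: shelf-North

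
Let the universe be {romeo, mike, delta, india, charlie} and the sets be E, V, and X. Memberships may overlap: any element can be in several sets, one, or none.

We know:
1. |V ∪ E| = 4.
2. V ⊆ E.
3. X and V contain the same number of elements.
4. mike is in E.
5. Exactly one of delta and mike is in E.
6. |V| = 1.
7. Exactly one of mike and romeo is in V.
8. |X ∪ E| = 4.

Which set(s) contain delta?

From (4): mike ∈ E.
(5) (exactly one): delta ∉ E.
(2) contrapositive: delta ∉ V.
Suppose delta ∈ X: no assignment then satisfies all the clues, so delta ∉ X.

delta: none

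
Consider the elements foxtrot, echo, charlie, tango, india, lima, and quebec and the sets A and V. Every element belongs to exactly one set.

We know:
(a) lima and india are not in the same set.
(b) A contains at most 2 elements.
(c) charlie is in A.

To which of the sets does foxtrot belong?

foxtrot: V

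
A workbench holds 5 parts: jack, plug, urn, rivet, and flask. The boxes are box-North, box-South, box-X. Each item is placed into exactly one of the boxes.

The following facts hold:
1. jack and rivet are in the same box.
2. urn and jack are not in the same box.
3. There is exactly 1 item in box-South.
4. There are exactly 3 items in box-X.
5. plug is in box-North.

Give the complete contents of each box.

box-North = {plug}; box-South = {urn}; box-X = {flask, jack, rivet}

From (5): plug ∈ box-North.
Suppose jack ∈ box-North: no assignment then satisfies all the clues, so jack ∉ box-North.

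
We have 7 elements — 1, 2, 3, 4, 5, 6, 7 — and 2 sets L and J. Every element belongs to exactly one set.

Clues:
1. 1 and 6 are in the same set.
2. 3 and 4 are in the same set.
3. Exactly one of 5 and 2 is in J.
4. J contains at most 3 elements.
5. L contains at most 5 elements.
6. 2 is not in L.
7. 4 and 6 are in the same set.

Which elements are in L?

L = {1, 3, 4, 5, 6}

From (6): 2 ∉ L.
Only one set left: 2 ∈ J.
(3) (exactly one): 5 ∉ J.
Only one set left: 5 ∈ L.
Suppose 1 ∉ L: no assignment then satisfies all the clues, so 1 ∈ L.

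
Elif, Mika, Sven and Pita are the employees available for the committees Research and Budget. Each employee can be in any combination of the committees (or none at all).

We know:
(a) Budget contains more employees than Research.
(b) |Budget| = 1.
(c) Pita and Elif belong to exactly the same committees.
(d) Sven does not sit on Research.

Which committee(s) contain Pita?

Pita: none

From (d): Sven ∉ Research.
Suppose Pita ∈ Research: no assignment then satisfies all the clues, so Pita ∉ Research.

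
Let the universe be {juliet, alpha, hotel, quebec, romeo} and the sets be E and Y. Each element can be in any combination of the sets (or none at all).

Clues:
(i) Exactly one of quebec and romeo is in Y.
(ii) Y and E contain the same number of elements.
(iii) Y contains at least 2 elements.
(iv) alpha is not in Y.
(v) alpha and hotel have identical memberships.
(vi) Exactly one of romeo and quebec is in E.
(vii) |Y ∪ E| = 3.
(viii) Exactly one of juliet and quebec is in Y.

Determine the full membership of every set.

E = {juliet, quebec}; Y = {juliet, romeo}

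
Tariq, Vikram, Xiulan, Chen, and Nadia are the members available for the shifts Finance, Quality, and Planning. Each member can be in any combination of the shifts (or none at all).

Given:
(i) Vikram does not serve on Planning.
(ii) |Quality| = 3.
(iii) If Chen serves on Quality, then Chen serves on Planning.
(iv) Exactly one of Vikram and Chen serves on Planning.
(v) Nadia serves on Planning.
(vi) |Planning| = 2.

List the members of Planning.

Planning = {Chen, Nadia}

From (i): Vikram ∉ Planning.
From (v): Nadia ∈ Planning.
(iv) (exactly one): Chen ∈ Planning.
(vi): Planning already has 2, so the rest are out.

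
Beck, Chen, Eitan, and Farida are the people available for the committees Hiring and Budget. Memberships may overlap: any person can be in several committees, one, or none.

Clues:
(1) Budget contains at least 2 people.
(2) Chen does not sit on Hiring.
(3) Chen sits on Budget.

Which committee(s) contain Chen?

Chen: Budget

From (2): Chen ∉ Hiring.
From (3): Chen ∈ Budget.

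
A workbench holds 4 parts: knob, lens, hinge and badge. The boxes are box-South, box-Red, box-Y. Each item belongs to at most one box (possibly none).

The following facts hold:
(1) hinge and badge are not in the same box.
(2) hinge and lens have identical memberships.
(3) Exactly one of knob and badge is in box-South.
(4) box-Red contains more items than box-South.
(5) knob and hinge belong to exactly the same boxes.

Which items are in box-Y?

box-Y = {}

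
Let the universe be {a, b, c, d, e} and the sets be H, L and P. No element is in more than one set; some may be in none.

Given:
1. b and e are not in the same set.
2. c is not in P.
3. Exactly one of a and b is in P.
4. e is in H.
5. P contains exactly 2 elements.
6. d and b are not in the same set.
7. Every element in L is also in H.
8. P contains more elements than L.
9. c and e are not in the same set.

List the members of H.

H = {e}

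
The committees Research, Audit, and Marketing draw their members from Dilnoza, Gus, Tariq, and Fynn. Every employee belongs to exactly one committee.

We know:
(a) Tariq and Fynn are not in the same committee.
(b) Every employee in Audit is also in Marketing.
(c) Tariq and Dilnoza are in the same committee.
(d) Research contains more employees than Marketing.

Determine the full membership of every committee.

Research = {Dilnoza, Gus, Tariq}; Audit = {}; Marketing = {Fynn}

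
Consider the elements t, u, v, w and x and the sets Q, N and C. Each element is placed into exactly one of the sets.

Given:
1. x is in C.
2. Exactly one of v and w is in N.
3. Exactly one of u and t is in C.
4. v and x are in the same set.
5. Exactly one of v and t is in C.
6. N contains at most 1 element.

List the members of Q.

From (1): x ∈ C.
(4): v matches x: v ∉ Q.
(4): v matches x: v ∉ N.
(4): v matches x: v ∈ C.
(5) (exactly one): t ∉ C.
(2) (exactly one): w ∈ N.
(3) (exactly one): u ∈ C.
(6): N already has 1, so the rest are out.
Only one set left: t ∈ Q.

Q = {t}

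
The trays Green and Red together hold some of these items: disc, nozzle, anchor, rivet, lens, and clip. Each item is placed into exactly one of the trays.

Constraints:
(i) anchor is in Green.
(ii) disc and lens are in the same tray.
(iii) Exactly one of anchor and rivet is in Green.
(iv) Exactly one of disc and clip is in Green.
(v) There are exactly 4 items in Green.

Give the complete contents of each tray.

Green = {anchor, disc, lens, nozzle}; Red = {clip, rivet}

From (i): anchor ∈ Green.
(iii) (exactly one): rivet ∉ Green.
Only one tray left: rivet ∈ Red.
Suppose disc ∉ Green: no assignment then satisfies all the clues, so disc ∈ Green.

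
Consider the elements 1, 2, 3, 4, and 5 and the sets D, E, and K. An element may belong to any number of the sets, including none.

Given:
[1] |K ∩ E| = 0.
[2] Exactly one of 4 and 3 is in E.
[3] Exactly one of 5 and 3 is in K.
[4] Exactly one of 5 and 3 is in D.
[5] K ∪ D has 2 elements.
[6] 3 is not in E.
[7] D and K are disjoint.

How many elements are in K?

1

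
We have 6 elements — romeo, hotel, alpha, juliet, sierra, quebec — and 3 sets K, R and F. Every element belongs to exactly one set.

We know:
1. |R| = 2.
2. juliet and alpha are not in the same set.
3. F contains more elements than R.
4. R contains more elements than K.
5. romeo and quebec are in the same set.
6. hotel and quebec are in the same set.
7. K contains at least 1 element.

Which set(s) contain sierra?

sierra: R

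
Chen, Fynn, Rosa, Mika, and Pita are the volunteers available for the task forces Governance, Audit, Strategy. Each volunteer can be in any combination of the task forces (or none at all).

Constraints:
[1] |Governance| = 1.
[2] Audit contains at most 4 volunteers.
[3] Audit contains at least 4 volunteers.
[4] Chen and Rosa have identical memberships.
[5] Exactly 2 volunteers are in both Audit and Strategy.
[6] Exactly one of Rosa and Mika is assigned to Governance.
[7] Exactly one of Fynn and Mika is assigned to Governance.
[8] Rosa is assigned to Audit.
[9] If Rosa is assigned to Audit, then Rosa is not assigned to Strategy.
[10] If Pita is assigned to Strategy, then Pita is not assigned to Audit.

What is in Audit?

Audit = {Chen, Fynn, Mika, Rosa}

From (8): Rosa ∈ Audit.
(4): Chen matches Rosa: Chen ∈ Audit.
(9): Rosa ∉ Strategy.
(4): Chen matches Rosa: Chen ∉ Strategy.
Suppose Fynn ∉ Audit: no assignment then satisfies all the clues, so Fynn ∈ Audit.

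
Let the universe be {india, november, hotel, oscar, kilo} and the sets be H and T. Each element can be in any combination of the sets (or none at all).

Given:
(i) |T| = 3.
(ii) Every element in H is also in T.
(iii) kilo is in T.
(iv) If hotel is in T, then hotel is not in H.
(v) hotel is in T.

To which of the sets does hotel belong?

From (iii): kilo ∈ T.
From (v): hotel ∈ T.
(iv): hotel ∉ H.

hotel: T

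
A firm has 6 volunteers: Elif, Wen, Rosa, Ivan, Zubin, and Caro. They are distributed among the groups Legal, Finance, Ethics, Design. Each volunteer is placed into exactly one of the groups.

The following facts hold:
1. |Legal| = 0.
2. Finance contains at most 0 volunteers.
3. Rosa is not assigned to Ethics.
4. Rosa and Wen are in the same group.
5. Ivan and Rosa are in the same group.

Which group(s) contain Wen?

Wen: Design

From (3): Rosa ∉ Ethics.
(1): Legal already has 0, so the rest are out.
(2): Finance already has 0, so the rest are out.
(4): Wen matches Rosa: Wen ∉ Ethics.
(5): Ivan matches Rosa: Ivan ∉ Ethics.
Only one group left: Wen ∈ Design.
Only one group left: Rosa ∈ Design.
Only one group left: Ivan ∈ Design.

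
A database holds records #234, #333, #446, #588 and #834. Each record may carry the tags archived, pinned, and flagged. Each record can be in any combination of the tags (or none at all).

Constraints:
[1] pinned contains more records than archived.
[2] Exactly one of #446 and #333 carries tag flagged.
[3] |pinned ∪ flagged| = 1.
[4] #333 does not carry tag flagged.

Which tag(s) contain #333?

#333: none

From (4): #333 ∉ flagged.
(2) (exactly one): #446 ∈ flagged.
Suppose #333 ∈ archived: no assignment then satisfies all the clues, so #333 ∉ archived.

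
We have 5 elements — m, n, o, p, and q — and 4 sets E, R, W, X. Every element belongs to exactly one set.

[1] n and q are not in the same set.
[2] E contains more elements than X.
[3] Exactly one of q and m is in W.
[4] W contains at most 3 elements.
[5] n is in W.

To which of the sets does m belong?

From (5): n ∈ W.
(1): q ∉ W.
(3) (exactly one): m ∈ W.

m: W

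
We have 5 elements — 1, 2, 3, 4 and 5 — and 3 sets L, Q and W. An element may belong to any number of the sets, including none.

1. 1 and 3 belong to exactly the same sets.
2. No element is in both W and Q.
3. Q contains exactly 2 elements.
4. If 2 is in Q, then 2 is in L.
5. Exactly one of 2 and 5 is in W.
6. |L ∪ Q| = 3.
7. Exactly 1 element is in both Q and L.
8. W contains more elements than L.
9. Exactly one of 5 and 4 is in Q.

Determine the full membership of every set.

L = {2, 5}; Q = {2, 4}; W = {1, 3, 5}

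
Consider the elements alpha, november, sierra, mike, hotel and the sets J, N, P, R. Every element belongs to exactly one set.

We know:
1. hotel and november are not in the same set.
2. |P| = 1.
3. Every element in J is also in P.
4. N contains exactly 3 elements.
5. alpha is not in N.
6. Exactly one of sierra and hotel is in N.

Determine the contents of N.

N = {mike, november, sierra}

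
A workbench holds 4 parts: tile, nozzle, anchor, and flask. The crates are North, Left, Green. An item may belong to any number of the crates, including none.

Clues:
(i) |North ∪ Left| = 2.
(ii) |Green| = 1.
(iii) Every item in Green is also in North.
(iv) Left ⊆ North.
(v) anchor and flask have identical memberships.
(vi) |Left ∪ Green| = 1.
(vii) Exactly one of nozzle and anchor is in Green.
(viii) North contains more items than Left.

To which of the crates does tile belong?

tile: North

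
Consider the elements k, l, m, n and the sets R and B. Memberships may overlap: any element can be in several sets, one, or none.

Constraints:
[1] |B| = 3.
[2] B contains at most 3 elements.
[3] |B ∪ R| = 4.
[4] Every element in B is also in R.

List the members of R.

R = {k, l, m, n}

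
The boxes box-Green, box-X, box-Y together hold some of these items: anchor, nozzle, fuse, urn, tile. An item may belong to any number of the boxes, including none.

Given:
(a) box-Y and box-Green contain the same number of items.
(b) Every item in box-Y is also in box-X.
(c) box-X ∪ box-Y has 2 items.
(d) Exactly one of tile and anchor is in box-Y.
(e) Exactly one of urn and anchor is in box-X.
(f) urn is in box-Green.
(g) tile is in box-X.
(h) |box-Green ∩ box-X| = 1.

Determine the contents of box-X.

box-X = {tile, urn}

From (f): urn ∈ box-Green.
From (g): tile ∈ box-X.
Suppose anchor ∈ box-X: no assignment then satisfies all the clues, so anchor ∉ box-X.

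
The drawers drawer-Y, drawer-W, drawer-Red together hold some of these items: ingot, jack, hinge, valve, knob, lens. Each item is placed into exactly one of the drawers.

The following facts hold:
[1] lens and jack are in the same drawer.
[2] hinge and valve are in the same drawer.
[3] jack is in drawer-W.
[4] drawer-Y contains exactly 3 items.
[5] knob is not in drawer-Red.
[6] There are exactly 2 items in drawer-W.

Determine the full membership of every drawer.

From (3): jack ∈ drawer-W.
From (5): knob ∉ drawer-Red.
(1): lens matches jack: lens ∉ drawer-Y.
(1): lens matches jack: lens ∈ drawer-W.
(6): drawer-W already has 2, so the rest are out.
Only one drawer left: knob ∈ drawer-Y.
Suppose ingot ∈ drawer-Y: no assignment then satisfies all the clues, so ingot ∉ drawer-Y.

drawer-Y = {hinge, knob, valve}; drawer-W = {jack, lens}; drawer-Red = {ingot}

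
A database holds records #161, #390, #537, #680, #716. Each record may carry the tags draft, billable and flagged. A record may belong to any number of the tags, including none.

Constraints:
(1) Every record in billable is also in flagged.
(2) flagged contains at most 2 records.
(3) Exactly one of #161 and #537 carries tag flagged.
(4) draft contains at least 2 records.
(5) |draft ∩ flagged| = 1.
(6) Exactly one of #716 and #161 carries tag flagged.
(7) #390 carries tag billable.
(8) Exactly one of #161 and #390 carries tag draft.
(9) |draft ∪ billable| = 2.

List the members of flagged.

flagged = {#161, #390}

From (7): #390 ∈ billable.
(1) with #390 ∈ billable: #390 ∈ flagged.
Suppose #161 ∉ flagged: no assignment then satisfies all the clues, so #161 ∈ flagged.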